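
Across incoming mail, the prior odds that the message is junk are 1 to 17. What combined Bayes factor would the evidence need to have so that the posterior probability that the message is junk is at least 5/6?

85

Prior odds = 1/17.
Target odds = (5/6)/(1/6) = 5.
Required Bayes factor = 5 ÷ (1/17) = 85.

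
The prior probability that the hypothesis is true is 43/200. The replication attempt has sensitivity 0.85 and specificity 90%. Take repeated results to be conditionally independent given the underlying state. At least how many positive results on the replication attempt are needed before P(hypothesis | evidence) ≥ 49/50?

3

Prior odds: 0.215 ÷ 0.785 = 43/157.
False-positive rate = 1 − 0.9 = 0.1; likelihood ratio of a positive = 0.85/0.1 = 8.5.
Target odds: 0.98 ÷ 0.02 = 49.
Need (43/157) × 8.5ⁿ ≥ 49, i.e. 8.5ⁿ ≥ 7693/43.
8.5² = 72.25 falls short of 7693/43 but 8.5³ = 614.125 reaches it, so n = 3.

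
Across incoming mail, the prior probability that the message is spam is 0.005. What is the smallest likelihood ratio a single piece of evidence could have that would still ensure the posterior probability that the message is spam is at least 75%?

Prior odds = 0.005/0.995 = 1/199.
Target odds = 0.75/0.25 = 3.
Required Bayes factor = 3 ÷ (1/199) = 597.

597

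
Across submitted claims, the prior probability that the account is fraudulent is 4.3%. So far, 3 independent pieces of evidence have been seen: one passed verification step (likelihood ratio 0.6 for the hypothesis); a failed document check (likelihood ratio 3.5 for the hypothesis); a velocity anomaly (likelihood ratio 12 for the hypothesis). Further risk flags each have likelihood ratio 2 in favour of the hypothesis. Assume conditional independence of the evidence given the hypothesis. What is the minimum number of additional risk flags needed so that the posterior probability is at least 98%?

Prior odds = 0.043/0.957 = 43/957.
Combined Bayes factor of the evidence already in hand = 0.6 × 3.5 × 12 = 25.2.
Odds after that evidence = (43/957) × 25.2 = 1806/1595.
Target odds = 0.98/0.02 = 49.
Need 2ⁿ ≥ 49 ÷ (1806/1595) = 11165/258.
2⁵ = 32 falls short of 11165/258 but 2⁶ = 64 reaches it, so n = 6.

6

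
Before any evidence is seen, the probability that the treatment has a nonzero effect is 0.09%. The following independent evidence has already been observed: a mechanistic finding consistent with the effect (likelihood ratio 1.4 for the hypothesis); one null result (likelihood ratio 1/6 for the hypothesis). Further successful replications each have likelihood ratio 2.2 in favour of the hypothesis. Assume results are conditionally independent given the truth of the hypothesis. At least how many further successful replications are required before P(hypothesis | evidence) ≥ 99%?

17

Prior odds = 0.0009/0.9991 = 9/9991.
Combined Bayes factor of the evidence already in hand = 1.4 × (1/6) = 7/30.
Odds after that evidence = (9/9991) × 7/30 = 21/99910.
Target odds = 0.99/0.01 = 99.
Need 2.2ⁿ ≥ 99 ÷ (21/99910) = 3297030/7.
2.2¹⁶ ≈301136 falls short of 3297030/7 but 2.2¹⁷ ≈662500 reaches it, so n = 17.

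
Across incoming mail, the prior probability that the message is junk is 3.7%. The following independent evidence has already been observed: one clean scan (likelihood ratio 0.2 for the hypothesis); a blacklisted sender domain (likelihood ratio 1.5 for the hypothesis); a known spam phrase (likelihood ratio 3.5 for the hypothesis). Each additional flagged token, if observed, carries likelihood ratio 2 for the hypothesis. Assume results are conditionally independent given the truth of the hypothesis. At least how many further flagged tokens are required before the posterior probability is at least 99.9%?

15

Prior odds = 0.037/0.963 = 37/963.
Combined Bayes factor of the evidence already in hand = 0.2 × 1.5 × 3.5 = 1.05.
Odds after that evidence = (37/963) × 1.05 = 259/6420.
Target odds = 0.999/0.001 = 999.
Need 2ⁿ ≥ 999 ÷ (259/6420) = 173340/7.
2¹⁴ = 16384 falls short of 173340/7 but 2¹⁵ = 32768 reaches it, so n = 15.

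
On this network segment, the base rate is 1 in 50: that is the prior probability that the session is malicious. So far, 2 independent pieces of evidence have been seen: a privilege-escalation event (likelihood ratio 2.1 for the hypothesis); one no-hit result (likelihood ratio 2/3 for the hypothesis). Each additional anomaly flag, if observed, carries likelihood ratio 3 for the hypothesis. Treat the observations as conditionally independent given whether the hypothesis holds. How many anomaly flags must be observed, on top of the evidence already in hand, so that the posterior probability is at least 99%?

8

Prior odds = 0.02/0.98 = 1/49.
Combined Bayes factor of the evidence already in hand = 2.1 × (2/3) = 1.4.
Odds after that evidence = (1/49) × 1.4 = 1/35.
Target odds = 0.99/0.01 = 99.
Need 3ⁿ ≥ 99 ÷ (1/35) = 3465.
3⁷ = 2187 falls short of 3465 but 3⁸ = 6561 reaches it, so n = 8.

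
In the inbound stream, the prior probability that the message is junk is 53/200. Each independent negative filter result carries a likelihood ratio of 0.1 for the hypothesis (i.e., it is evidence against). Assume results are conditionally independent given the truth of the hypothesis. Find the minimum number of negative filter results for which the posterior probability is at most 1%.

Prior odds = 0.265/0.735 = 53/147.
Likelihood ratio per negative filter result = 0.1.
Target odds: 0.01 ÷ 0.99 = 1/99.
Need (53/147) × 0.1ⁿ ≤ 1/99, i.e. 0.1ⁿ ≤ 49/1749.
0.1¹ = 0.1 is still above 49/1749 but 0.1² = 0.01 is at or below it, so n = 2.

2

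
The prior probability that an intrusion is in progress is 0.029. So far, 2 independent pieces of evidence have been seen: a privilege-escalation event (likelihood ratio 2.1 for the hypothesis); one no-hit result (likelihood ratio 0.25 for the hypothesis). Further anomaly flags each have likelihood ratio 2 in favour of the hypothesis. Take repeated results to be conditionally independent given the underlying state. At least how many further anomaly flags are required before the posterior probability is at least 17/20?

Prior odds = 0.029/0.971 = 29/971.
Combined Bayes factor of the evidence already in hand = 2.1 × 0.25 = 0.525.
Odds after that evidence = (29/971) × 0.525 = 609/38840.
Target odds = 0.85/0.15 = 17/3.
Need 2ⁿ ≥ 17/3 ÷ (609/38840) = 660280/1827.
2⁸ = 256 falls short of 660280/1827 but 2⁹ = 512 reaches it, so n = 9.

9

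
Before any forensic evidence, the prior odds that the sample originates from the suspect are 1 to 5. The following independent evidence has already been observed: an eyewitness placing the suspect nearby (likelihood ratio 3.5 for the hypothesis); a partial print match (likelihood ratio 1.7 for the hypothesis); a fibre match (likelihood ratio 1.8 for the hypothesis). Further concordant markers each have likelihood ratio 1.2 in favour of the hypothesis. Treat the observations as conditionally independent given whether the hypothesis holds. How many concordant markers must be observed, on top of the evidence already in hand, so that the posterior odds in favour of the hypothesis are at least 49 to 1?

Prior odds = 0.2.
Combined Bayes factor of the evidence already in hand = 3.5 × 1.7 × 1.8 = 10.71.
Odds after that evidence = 0.2 × 10.71 = 2.142.
Target odds = 49.
Need 1.2ⁿ ≥ 49 ÷ 2.142 = 3500/153.
1.2¹⁷ ≈22.1861 falls short of 3500/153 but 1.2¹⁸ ≈26.6233 reaches it, so n = 18.

18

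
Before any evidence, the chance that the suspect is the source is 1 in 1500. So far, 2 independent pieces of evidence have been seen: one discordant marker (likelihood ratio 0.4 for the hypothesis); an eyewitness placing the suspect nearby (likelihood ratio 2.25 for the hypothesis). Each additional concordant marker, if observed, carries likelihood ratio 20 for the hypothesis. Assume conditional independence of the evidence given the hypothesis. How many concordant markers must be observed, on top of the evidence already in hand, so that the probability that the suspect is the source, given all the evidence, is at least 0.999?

5

Prior odds = (1/1500)/(1499/1500) = 1/1499.
Combined Bayes factor of the evidence already in hand = 0.4 × 2.25 = 0.9.
Odds after that evidence = (1/1499) × 0.9 = 9/14990.
Target odds = 0.999/0.001 = 999.
Need 20ⁿ ≥ 999 ÷ (9/14990) = 1663890.
20⁴ = 160000 falls short of 1663890 but 20⁵ = 3200000 reaches it, so n = 5.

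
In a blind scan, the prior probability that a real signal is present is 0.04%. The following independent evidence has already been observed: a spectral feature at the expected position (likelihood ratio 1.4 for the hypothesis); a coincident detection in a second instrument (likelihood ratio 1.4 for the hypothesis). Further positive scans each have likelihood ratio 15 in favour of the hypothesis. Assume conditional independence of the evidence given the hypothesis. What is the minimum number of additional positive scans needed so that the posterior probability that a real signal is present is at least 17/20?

4

Prior odds = 0.0004/0.9996 = 1/2499.
Combined Bayes factor of the evidence already in hand = 1.4 × 1.4 = 1.96.
Odds after that evidence = (1/2499) × 1.96 = 1/1275.
Target odds = 0.85/0.15 = 17/3.
Need 15ⁿ ≥ 17/3 ÷ (1/1275) = 7225.
15³ = 3375 falls short of 7225 but 15⁴ = 50625 reaches it, so n = 4.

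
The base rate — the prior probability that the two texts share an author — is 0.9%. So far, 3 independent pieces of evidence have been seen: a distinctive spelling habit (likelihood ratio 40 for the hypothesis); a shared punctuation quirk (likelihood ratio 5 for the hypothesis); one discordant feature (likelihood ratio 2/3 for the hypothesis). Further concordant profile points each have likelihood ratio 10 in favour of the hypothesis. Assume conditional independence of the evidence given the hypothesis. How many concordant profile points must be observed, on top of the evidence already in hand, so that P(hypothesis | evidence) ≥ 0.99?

2

Prior odds = 0.009/0.991 = 9/991.
Combined Bayes factor of the evidence already in hand = 40 × 5 × (2/3) = 400/3.
Odds after that evidence = (9/991) × 400/3 = 1200/991.
Target odds = 0.99/0.01 = 99.
Need 10ⁿ ≥ 99 ÷ (1200/991) = 81.7575.
10¹ = 10 falls short of 81.7575 but 10² = 100 reaches it, so n = 2.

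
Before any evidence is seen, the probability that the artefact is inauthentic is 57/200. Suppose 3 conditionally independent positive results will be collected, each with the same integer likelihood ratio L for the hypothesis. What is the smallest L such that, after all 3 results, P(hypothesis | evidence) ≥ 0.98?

Prior odds = 0.285/0.715 = 57/143.
Target odds = 0.98/0.02 = 49.
Need L³ ≥ 49 ÷ (57/143) = 7007/57.
4³ = 64 < 7007/57 ≤ 125 = 5³, so L = 5.

5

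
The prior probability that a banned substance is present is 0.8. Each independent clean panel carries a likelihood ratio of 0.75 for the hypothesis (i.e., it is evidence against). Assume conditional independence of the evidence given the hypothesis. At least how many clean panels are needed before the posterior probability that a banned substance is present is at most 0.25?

9

Prior odds: 0.8 ÷ 0.2 = 4.
Likelihood ratio per clean panel = 0.75.
Target posterior odds = 0.25/0.75 = 1/3.
Require 0.75ⁿ ≤ 1/3 ÷ 4 = 1/12.
0.75⁸ = 6561/65536 is still above 1/12 but 0.75⁹ = 19683/262144 is at or below it, so n = 9.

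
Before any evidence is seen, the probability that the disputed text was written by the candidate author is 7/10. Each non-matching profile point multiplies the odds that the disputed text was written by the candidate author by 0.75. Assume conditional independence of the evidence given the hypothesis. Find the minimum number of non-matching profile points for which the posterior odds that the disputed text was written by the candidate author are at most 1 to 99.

Prior odds = 0.7/0.3 = 7/3.
Likelihood ratio per non-matching profile point = 0.75.
Target odds = 1/99.
Need (7/3) × 0.75ⁿ ≤ 1/99, i.e. 0.75ⁿ ≤ 1/231.
0.75¹⁸ ≈0.00563771 is still above 1/231 but 0.75¹⁹ ≈0.00422828 is at or below it, so n = 19.

19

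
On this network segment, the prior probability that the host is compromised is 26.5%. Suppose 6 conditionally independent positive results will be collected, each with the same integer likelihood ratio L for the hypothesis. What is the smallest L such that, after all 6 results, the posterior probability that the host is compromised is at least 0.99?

3

Prior odds = 0.265/0.735 = 53/147.
Target odds = 0.99/0.01 = 99.
Need L⁶ ≥ 99 ÷ (53/147) = 14553/53.
2⁶ = 64 < 14553/53 ≤ 729 = 3⁶, so L = 3.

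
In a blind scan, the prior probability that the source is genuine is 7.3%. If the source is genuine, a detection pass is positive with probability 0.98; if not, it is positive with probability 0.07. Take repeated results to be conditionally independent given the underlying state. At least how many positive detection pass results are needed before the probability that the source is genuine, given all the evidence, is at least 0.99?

Prior odds: 0.073 ÷ 0.927 = 73/927.
Likelihood ratio of a positive = 0.98/0.07 = 14.
Target posterior odds = 0.99/0.01 = 99.
Need (73/927) × 14ⁿ ≥ 99, i.e. 14ⁿ ≥ 91773/73.
14² = 196 falls short of 91773/73 but 14³ = 2744 reaches it, so n = 3.

3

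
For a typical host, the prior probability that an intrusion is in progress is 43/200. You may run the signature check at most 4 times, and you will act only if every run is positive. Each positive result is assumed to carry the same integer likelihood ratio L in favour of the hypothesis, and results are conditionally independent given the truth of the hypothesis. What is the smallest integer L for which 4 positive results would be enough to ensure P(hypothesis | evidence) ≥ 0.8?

Prior odds = 0.215/0.785 = 43/157.
Target odds = 0.8/0.2 = 4.
Need L⁴ ≥ 4 ÷ (43/157) = 628/43.
1⁴ = 1 < 628/43 ≤ 16 = 2⁴, so L = 2.

2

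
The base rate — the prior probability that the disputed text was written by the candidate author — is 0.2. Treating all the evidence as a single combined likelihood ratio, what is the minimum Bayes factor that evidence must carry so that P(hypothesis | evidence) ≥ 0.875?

Prior odds = 0.2/0.8 = 0.25.
Target odds = 0.875/0.125 = 7.
Required Bayes factor = 7 ÷ 0.25 = 28.

28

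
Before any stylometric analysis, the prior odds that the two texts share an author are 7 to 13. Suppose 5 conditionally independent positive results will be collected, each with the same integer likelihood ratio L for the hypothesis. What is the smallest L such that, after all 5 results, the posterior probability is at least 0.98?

3

Prior odds = 7/13.
Target odds = 0.98/0.02 = 49.
Need L⁵ ≥ 49 ÷ (7/13) = 91.
2⁵ = 32 < 91 ≤ 243 = 3⁵, so L = 3.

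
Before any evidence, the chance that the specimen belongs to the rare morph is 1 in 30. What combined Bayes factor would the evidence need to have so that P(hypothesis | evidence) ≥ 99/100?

Prior odds = (1/30)/(29/30) = 1/29.
Target odds = 0.99/0.01 = 99.
Required Bayes factor = 99 ÷ (1/29) = 2871.

2871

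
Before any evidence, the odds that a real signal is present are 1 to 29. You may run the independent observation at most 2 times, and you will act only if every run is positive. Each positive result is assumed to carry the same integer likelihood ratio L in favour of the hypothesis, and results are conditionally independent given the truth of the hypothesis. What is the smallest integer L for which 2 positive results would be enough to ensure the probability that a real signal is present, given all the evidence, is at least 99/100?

54

Prior odds = 1/29.
Target odds = 0.99/0.01 = 99.
Need L² ≥ 99 ÷ (1/29) = 2871.
53² = 2809 < 2871 ≤ 2916 = 54², so L = 54.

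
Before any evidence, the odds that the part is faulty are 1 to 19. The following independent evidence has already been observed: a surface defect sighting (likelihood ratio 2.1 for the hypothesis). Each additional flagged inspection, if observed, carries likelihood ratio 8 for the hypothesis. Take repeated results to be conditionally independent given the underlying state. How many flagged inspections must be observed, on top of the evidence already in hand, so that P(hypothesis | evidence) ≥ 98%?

3

Prior odds = 1/19.
Bayes factor of the evidence already in hand = 2.1.
Odds after that evidence = (1/19) × 2.1 = 21/190.
Target odds = 0.98/0.02 = 49.
Need 8ⁿ ≥ 49 ÷ (21/190) = 1330/3.
8² = 64 falls short of 1330/3 but 8³ = 512 reaches it, so n = 3.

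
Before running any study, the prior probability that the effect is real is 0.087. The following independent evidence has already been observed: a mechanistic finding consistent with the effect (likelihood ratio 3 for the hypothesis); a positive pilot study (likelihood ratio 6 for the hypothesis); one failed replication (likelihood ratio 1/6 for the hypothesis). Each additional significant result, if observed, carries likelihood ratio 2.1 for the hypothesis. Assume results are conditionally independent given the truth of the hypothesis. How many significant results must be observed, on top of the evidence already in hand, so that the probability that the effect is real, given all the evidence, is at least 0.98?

7

Prior odds = 0.087/0.913 = 87/913.
Combined Bayes factor of the evidence already in hand = 3 × 6 × (1/6) = 3.
Odds after that evidence = (87/913) × 3 = 261/913.
Target odds = 0.98/0.02 = 49.
Need 2.1ⁿ ≥ 49 ÷ (261/913) = 44737/261.
2.1⁶ = 85766121/1000000 falls short of 44737/261 but 2.1⁷ ≈180.109 reaches it, so n = 7.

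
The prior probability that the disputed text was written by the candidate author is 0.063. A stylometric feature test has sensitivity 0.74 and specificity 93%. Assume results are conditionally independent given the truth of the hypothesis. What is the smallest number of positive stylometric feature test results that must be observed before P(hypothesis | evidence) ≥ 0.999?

5

Prior odds: 0.063 ÷ 0.937 = 63/937.
False-positive rate = 1 − 0.93 = 0.07; likelihood ratio of a positive = 0.74/0.07 = 74/7.
Target posterior odds = 0.999/0.001 = 999.
Need (63/937) × (74/7)ⁿ ≥ 999, i.e. (74/7)ⁿ ≥ 104007/7.
(74/7)⁴ = 29986576/2401 falls short of 104007/7 but (74/7)⁵ ≈132029 reaches it, so n = 5.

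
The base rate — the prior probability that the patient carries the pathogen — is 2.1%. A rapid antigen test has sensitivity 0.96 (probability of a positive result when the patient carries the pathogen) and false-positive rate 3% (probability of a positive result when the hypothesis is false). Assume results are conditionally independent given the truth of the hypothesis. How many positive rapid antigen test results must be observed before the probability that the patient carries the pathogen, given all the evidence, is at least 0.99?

3

Prior odds = 0.021/0.979 = 21/979.
Likelihood ratio of a positive result = 0.96/0.03 = 32.
Target posterior odds = 0.99/0.01 = 99.
Require 32ⁿ ≥ 99 ÷ (21/979) = 32307/7.
32² = 1024 falls short of 32307/7 but 32³ = 32768 reaches it, so n = 3.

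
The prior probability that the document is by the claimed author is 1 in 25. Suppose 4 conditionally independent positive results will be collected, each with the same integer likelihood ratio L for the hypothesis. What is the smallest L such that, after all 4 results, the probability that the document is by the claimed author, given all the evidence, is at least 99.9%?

Prior odds = 0.04/0.96 = 1/24.
Target odds = 0.999/0.001 = 999.
Need L⁴ ≥ 999 ÷ (1/24) = 23976.
12⁴ = 20736 < 23976 ≤ 28561 = 13⁴, so L = 13.

13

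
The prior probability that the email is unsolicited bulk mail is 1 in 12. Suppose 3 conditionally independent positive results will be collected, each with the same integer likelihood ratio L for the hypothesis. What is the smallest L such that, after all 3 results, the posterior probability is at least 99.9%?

Prior odds = (1/12)/(11/12) = 1/11.
Target odds = 0.999/0.001 = 999.
Need L³ ≥ 999 ÷ (1/11) = 10989.
22³ = 10648 < 10989 ≤ 12167 = 23³, so L = 23.

23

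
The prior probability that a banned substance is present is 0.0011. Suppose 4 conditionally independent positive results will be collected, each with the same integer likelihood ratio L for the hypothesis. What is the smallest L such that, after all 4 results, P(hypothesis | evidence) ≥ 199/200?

Prior odds = 0.0011/0.9989 = 11/9989.
Target odds = 0.995/0.005 = 199.
Need L⁴ ≥ 199 ÷ (11/9989) = 1987811/11.
20⁴ = 160000 < 1987811/11 ≤ 194481 = 21⁴, so L = 21.

21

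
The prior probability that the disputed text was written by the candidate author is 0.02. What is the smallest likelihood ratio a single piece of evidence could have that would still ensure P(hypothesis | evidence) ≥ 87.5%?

Prior odds = 0.02/0.98 = 1/49.
Target odds = 0.875/0.125 = 7.
Required Bayes factor = 7 ÷ (1/49) = 343.

343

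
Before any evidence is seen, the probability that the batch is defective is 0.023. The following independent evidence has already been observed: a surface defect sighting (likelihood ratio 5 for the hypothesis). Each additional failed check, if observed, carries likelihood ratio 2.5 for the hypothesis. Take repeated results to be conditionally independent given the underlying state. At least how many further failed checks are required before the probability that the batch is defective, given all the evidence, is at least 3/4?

4

Prior odds = 0.023/0.977 = 23/977.
Bayes factor of the evidence already in hand = 5.
Odds after that evidence = (23/977) × 5 = 115/977.
Target odds = 0.75/0.25 = 3.
Need 2.5ⁿ ≥ 3 ÷ (115/977) = 2931/115.
2.5³ = 15.625 falls short of 2931/115 but 2.5⁴ = 39.0625 reaches it, so n = 4.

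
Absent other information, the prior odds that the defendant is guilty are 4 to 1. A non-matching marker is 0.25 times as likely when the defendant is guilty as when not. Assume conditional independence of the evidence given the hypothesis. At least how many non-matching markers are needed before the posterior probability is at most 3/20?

Prior odds = 4.
Likelihood ratio per non-matching marker = 0.25.
Target posterior odds = 0.15/0.85 = 3/17.
Require 0.25ⁿ ≤ 3/17 ÷ 4 = 3/68.
0.25² = 0.0625 is still above 3/68 but 0.25³ = 0.015625 is at or below it, so n = 3.

3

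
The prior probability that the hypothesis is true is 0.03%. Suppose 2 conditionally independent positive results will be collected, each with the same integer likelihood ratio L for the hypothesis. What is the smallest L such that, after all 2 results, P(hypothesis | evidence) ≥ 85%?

138

Prior odds = 0.0003/0.9997 = 3/9997.
Target odds = 0.85/0.15 = 17/3.
Need L² ≥ 17/3 ÷ (3/9997) = 169949/9.
137² = 18769 < 169949/9 ≤ 19044 = 138², so L = 138.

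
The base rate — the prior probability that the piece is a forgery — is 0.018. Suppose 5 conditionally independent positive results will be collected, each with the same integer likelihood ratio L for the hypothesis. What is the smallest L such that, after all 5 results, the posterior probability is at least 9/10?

4

Prior odds = 0.018/0.982 = 9/491.
Target odds = 0.9/0.1 = 9.
Need L⁵ ≥ 9 ÷ (9/491) = 491.
3⁵ = 243 < 491 ≤ 1024 = 4⁵, so L = 4.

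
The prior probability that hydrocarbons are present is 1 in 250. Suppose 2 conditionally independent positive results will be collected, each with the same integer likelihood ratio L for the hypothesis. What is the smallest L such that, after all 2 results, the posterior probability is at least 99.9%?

499

Prior odds = 0.004/0.996 = 1/249.
Target odds = 0.999/0.001 = 999.
Need L² ≥ 999 ÷ (1/249) = 248751.
498² = 248004 < 248751 ≤ 249001 = 499², so L = 499.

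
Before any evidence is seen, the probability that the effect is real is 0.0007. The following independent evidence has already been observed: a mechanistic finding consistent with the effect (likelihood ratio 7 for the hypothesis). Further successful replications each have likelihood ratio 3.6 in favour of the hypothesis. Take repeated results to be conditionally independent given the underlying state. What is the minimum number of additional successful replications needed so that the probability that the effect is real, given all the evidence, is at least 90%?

Prior odds = 0.0007/0.9993 = 7/9993.
Bayes factor of the evidence already in hand = 7.
Odds after that evidence = (7/9993) × 7 = 49/9993.
Target odds = 0.9/0.1 = 9.
Need 3.6ⁿ ≥ 9 ÷ (49/9993) = 89937/49.
3.6⁵ = 604.66176 falls short of 89937/49 but 3.6⁶ = 34012224/15625 reaches it, so n = 6.

6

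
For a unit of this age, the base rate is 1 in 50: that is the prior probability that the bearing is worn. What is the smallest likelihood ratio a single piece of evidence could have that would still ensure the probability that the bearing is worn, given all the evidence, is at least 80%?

196

Prior odds = 0.02/0.98 = 1/49.
Target odds = 0.8/0.2 = 4.
Required Bayes factor = 4 ÷ (1/49) = 196.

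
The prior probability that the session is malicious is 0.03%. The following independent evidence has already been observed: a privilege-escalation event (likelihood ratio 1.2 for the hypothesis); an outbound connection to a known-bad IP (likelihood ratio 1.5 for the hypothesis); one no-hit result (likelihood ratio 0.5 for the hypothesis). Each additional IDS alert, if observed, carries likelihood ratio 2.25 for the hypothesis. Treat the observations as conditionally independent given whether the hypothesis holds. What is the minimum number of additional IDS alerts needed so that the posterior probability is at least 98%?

15

Prior odds = 0.0003/0.9997 = 3/9997.
Combined Bayes factor of the evidence already in hand = 1.2 × 1.5 × 0.5 = 0.9.
Odds after that evidence = (3/9997) × 0.9 = 27/99970.
Target odds = 0.98/0.02 = 49.
Need 2.25ⁿ ≥ 49 ÷ (27/99970) = 4898530/27.
2.25¹⁴ ≈85222.7 falls short of 4898530/27 but 2.25¹⁵ ≈191751 reaches it, so n = 15.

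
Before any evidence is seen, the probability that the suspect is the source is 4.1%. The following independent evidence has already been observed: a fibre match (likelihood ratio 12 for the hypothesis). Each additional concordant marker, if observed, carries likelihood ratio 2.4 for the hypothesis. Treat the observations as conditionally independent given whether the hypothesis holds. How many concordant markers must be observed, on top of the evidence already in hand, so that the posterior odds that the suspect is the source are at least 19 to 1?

Prior odds = 0.041/0.959 = 41/959.
Bayes factor of the evidence already in hand = 12.
Odds after that evidence = (41/959) × 12 = 492/959.
Target odds = 19.
Need 2.4ⁿ ≥ 19 ÷ (492/959) = 18221/492.
2.4⁴ = 33.1776 falls short of 18221/492 but 2.4⁵ = 79.62624 reaches it, so n = 5.

5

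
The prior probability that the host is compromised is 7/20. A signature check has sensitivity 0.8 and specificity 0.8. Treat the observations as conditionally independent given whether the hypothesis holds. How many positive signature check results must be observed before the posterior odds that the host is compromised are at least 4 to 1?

2

Prior odds: 0.35 ÷ 0.65 = 7/13.
False-positive rate = 1 − 0.8 = 0.2; likelihood ratio of a positive = 0.8/0.2 = 4.
Target odds = 4.
Need (7/13) × 4ⁿ ≥ 4, i.e. 4ⁿ ≥ 52/7.
4¹ = 4 falls short of 52/7 but 4² = 16 reaches it, so n = 2.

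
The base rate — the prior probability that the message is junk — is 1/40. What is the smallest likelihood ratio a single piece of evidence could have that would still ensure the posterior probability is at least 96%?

Prior odds = 0.025/0.975 = 1/39.
Target odds = 0.96/0.04 = 24.
Required Bayes factor = 24 ÷ (1/39) = 936.

936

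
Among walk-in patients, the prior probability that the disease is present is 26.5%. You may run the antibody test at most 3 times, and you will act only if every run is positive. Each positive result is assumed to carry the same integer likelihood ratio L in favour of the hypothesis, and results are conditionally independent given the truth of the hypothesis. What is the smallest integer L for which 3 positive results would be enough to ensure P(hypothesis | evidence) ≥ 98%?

6

Prior odds = 0.265/0.735 = 53/147.
Target odds = 0.98/0.02 = 49.
Need L³ ≥ 49 ÷ (53/147) = 7203/53.
5³ = 125 < 7203/53 ≤ 216 = 6³, so L = 6.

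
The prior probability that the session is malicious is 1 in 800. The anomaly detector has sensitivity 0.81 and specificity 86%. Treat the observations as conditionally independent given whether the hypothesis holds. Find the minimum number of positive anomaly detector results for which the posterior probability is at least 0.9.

Prior odds = 0.00125/0.99875 = 1/799.
False-positive rate = 1 − 0.86 = 0.14; likelihood ratio of a positive = 0.81/0.14 = 81/14.
Target posterior odds = 0.9/0.1 = 9.
Require (81/14)ⁿ ≥ 9 ÷ (1/799) = 7191.
(81/14)⁵ ≈6483.13 falls short of 7191 but (81/14)⁶ ≈37509.6 reaches it, so n = 6.

6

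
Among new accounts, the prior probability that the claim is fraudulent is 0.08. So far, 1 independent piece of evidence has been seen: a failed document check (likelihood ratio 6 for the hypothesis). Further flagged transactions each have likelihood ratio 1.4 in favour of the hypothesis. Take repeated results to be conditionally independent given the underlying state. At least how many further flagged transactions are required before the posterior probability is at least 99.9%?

23

Prior odds = 0.08/0.92 = 2/23.
Bayes factor of the evidence already in hand = 6.
Odds after that evidence = (2/23) × 6 = 12/23.
Target odds = 0.999/0.001 = 999.
Need 1.4ⁿ ≥ 999 ÷ (12/23) = 1914.75.
1.4²² ≈1639.9 falls short of 1914.75 but 1.4²³ ≈2295.86 reaches it, so n = 23.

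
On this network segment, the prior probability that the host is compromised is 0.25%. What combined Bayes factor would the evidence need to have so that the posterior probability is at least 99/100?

39501

Prior odds = 0.0025/0.9975 = 1/399.
Target odds = 0.99/0.01 = 99.
Required Bayes factor = 99 ÷ (1/399) = 39501.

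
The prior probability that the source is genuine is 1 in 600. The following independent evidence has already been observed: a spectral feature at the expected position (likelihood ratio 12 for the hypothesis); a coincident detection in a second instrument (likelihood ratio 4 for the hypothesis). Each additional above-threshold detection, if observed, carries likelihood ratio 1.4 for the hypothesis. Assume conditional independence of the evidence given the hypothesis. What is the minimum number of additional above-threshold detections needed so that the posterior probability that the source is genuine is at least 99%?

Prior odds = (1/600)/(599/600) = 1/599.
Combined Bayes factor of the evidence already in hand = 12 × 4 = 48.
Odds after that evidence = (1/599) × 48 = 48/599.
Target odds = 0.99/0.01 = 99.
Need 1.4ⁿ ≥ 99 ÷ (48/599) = 1235.4375.
1.4²¹ ≈1171.36 falls short of 1235.4375 but 1.4²² ≈1639.9 reaches it, so n = 22.

22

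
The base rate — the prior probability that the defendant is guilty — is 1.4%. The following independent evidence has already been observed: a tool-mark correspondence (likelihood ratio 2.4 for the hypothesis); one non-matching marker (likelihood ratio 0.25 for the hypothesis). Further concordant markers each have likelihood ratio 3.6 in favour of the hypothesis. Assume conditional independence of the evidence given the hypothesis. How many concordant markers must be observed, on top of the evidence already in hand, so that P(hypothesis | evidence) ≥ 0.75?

5

Prior odds = 0.014/0.986 = 7/493.
Combined Bayes factor of the evidence already in hand = 2.4 × 0.25 = 0.6.
Odds after that evidence = (7/493) × 0.6 = 21/2465.
Target odds = 0.75/0.25 = 3.
Need 3.6ⁿ ≥ 3 ÷ (21/2465) = 2465/7.
3.6⁴ = 167.9616 falls short of 2465/7 but 3.6⁵ = 604.66176 reaches it, so n = 5.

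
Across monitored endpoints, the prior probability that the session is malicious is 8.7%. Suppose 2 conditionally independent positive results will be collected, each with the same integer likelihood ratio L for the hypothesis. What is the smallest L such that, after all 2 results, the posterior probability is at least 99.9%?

103

Prior odds = 0.087/0.913 = 87/913.
Target odds = 0.999/0.001 = 999.
Need L² ≥ 999 ÷ (87/913) = 304029/29.
102² = 10404 < 304029/29 ≤ 10609 = 103², so L = 103.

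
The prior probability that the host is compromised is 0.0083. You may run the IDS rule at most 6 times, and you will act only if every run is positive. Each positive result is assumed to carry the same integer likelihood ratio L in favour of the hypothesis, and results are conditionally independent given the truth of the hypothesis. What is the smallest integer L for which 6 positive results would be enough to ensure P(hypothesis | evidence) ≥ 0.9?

4

Prior odds = 0.0083/0.9917 = 83/9917.
Target odds = 0.9/0.1 = 9.
Need L⁶ ≥ 9 ÷ (83/9917) = 89253/83.
3⁶ = 729 < 89253/83 ≤ 4096 = 4⁶, so L = 4.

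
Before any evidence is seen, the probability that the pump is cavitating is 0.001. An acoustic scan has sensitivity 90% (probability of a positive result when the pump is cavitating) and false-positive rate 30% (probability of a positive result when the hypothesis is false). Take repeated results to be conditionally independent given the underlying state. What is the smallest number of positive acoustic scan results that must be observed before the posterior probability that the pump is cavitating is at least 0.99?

Prior odds: 0.001 ÷ 0.999 = 1/999.
Likelihood ratio of a positive result = 0.9/0.3 = 3.
Target posterior odds = 0.99/0.01 = 99.
Need (1/999) × 3ⁿ ≥ 99, i.e. 3ⁿ ≥ 98901.
3¹⁰ = 59049 falls short of 98901 but 3¹¹ = 177147 reaches it, so n = 11.

11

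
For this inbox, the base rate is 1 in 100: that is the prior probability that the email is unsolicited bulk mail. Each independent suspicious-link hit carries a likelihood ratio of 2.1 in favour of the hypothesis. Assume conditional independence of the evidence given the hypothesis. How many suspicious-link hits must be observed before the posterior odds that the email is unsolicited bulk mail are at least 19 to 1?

Prior odds = 0.01/0.99 = 1/99.
Likelihood ratio per suspicious-link hit = 2.1.
Target odds = 19.
Need (1/99) × 2.1ⁿ ≥ 19, i.e. 2.1ⁿ ≥ 1881.
2.1¹⁰ ≈1667.99 falls short of 1881 but 2.1¹¹ ≈3502.78 reaches it, so n = 11.

11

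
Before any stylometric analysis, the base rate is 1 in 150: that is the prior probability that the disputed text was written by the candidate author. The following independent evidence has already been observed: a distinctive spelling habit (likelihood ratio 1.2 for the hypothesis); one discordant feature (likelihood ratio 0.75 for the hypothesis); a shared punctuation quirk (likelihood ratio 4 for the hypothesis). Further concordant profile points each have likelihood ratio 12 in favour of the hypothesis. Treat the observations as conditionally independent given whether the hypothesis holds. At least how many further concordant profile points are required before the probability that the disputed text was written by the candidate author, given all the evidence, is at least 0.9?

3

Prior odds = (1/150)/(149/150) = 1/149.
Combined Bayes factor of the evidence already in hand = 1.2 × 0.75 × 4 = 3.6.
Odds after that evidence = (1/149) × 3.6 = 18/745.
Target odds = 0.9/0.1 = 9.
Need 12ⁿ ≥ 9 ÷ (18/745) = 372.5.
12² = 144 falls short of 372.5 but 12³ = 1728 reaches it, so n = 3.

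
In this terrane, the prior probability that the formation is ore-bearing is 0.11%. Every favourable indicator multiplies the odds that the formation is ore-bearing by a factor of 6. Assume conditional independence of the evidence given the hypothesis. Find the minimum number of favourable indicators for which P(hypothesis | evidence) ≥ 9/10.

Prior odds = 0.0011/0.9989 = 11/9989.
Likelihood ratio per favourable indicator = 6.
Target posterior odds = 0.9/0.1 = 9.
Require 6ⁿ ≥ 9 ÷ (11/9989) = 89901/11.
6⁵ = 7776 falls short of 89901/11 but 6⁶ = 46656 reaches it, so n = 6.

6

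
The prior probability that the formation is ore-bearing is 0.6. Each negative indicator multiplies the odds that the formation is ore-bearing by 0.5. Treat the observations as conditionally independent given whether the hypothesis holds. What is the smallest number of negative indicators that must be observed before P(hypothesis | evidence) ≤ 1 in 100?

Prior odds: 0.6 ÷ 0.4 = 1.5.
Likelihood ratio per negative indicator = 0.5.
Target odds: 0.01 ÷ 0.99 = 1/99.
Need 1.5 × 0.5ⁿ ≤ 1/99, i.e. 0.5ⁿ ≤ 2/297.
0.5⁷ = 0.0078125 is still above 2/297 but 0.5⁸ = 0.00390625 is at or below it, so n = 8.

8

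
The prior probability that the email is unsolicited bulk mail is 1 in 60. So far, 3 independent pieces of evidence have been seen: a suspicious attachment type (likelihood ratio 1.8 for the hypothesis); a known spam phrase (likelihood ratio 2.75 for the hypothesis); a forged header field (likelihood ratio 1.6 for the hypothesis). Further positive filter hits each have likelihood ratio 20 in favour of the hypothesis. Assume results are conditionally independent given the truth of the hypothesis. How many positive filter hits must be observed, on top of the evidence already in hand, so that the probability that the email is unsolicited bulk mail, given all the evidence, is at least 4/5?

2

Prior odds = (1/60)/(59/60) = 1/59.
Combined Bayes factor of the evidence already in hand = 1.8 × 2.75 × 1.6 = 7.92.
Odds after that evidence = (1/59) × 7.92 = 198/1475.
Target odds = 0.8/0.2 = 4.
Need 20ⁿ ≥ 4 ÷ (198/1475) = 2950/99.
20¹ = 20 falls short of 2950/99 but 20² = 400 reaches it, so n = 2.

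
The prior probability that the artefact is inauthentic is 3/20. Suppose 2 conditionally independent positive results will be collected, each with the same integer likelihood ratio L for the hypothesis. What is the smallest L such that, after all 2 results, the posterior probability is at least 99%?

24

Prior odds = 0.15/0.85 = 3/17.
Target odds = 0.99/0.01 = 99.
Need L² ≥ 99 ÷ (3/17) = 561.
23² = 529 < 561 ≤ 576 = 24², so L = 24.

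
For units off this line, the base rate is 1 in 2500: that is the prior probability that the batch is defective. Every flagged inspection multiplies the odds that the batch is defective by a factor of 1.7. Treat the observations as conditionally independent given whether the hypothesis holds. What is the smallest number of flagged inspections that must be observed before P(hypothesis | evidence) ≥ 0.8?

Prior odds = 0.0004/0.9996 = 1/2499.
Likelihood ratio per flagged inspection = 1.7.
Target odds: 0.8 ÷ 0.2 = 4.
Need (1/2499) × 1.7ⁿ ≥ 4, i.e. 1.7ⁿ ≥ 9996.
1.7¹⁷ ≈8272.4 falls short of 9996 but 1.7¹⁸ ≈14063.1 reaches it, so n = 18.

18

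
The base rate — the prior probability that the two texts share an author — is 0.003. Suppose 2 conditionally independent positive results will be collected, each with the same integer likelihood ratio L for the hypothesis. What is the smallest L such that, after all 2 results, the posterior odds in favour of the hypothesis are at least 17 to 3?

44

Prior odds = 0.003/0.997 = 3/997.
Target odds = 17/3.
Need L² ≥ 17/3 ÷ (3/997) = 16949/9.
43² = 1849 < 16949/9 ≤ 1936 = 44², so L = 44.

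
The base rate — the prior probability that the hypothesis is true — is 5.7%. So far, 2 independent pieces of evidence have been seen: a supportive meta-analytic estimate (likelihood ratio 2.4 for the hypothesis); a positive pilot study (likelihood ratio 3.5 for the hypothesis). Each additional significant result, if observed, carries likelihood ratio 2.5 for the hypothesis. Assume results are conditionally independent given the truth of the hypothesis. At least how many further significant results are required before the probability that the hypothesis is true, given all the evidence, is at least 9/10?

Prior odds = 0.057/0.943 = 57/943.
Combined Bayes factor of the evidence already in hand = 2.4 × 3.5 = 8.4.
Odds after that evidence = (57/943) × 8.4 = 2394/4715.
Target odds = 0.9/0.1 = 9.
Need 2.5ⁿ ≥ 9 ÷ (2394/4715) = 4715/266.
2.5³ = 15.625 falls short of 4715/266 but 2.5⁴ = 39.0625 reaches it, so n = 4.

4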